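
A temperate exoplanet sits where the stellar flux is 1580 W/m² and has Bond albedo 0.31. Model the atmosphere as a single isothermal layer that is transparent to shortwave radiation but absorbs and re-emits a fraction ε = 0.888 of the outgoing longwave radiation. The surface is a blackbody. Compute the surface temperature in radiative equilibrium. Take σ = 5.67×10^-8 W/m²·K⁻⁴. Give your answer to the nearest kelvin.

305 kelvin

The planet radiates to space at T_e = [S(1−α)/(4σ)]^(1/4) = 263.3 K.
Surface balance with a leaky layer gives σT_s⁴ = σT_e⁴·2/(2−ε), so T_s = T_e·[2/(2−0.888)]^(1/4) = 304.9 K.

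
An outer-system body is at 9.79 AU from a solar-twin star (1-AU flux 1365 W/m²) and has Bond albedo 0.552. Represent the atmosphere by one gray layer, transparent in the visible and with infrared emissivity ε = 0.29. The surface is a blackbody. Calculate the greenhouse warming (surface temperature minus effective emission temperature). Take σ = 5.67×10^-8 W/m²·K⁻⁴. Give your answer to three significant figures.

By the inverse-square law, S = 1365/9.79² = 14.24 W/m².
Effective emission temperature (TOA balance): σT_e⁴ = S(1−α)/4 = 1.595 W/m² → T_e = 72.83 K.
For a single slab of emissivity ε, T_s⁴ = 2T_e⁴/(2−ε); thus T_s = 72.83·(1.17)^(1/4) = 75.74 K.
The atmosphere warms the surface by 2.909 K.

2.91 K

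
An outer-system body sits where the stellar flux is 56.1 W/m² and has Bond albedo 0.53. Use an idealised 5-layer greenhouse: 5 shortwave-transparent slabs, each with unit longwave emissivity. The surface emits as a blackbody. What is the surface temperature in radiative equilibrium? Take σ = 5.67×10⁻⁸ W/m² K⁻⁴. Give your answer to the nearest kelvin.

OLR = S(1−α)/4 = 6.592 W/m²; the top layer radiates at T_e = 103.8 K.
With N = 5 opaque layers, T_s = (N+1)^(1/4)·T_e = 6^(1/4)·103.8 = 162.5 K.

163 kelvin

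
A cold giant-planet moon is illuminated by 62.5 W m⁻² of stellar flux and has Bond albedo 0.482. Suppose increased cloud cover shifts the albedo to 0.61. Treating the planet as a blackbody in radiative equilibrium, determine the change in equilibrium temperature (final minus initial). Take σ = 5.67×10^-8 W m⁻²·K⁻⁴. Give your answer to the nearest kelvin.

-7 K

Initial: T₁ = [S(1−0.482)/(4σ)]^(1/4) = 109.3 K.
Final:   T₂ = [S(1−0.61)/(4σ)]^(1/4) = 101.8 K.
Change: 101.8 − 109.3 = -7.487 K.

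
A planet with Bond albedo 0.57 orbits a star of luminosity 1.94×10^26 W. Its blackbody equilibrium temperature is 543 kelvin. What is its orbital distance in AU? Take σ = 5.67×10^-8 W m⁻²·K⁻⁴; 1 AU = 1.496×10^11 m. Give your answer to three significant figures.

Required flux: S = 4σT⁴/(1−α) = 45850 W m⁻².
From L = 4πd²S, d = √(1.94×10^26/(4π·45850)) = 1.835×10^10 m = 0.1227 AU.

0.123 AU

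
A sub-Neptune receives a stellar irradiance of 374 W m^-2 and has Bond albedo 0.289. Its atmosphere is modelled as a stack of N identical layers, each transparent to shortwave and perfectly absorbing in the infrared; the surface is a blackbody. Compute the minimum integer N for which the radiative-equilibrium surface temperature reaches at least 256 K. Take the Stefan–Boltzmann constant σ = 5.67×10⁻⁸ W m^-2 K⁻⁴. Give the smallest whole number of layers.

The effective emission temperature is T_e = [S(1−α)/(4σ)]^¼ = 185.0 K.
Since T_s⁴ = (N+1)T_e⁴, we need N ≥ (T_s/T_e)⁴ − 1 = 2.663.
So N ≥ 2.663; the smallest integer is N = 3.

3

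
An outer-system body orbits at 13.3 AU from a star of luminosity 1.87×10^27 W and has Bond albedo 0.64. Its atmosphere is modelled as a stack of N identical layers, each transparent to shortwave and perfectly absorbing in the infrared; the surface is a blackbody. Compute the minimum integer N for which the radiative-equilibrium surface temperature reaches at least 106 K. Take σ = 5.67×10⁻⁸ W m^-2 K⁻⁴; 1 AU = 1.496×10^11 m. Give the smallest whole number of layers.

Orbital distance: d = 13.3 AU = 1.990×10^12 m.
Spreading L over a sphere of radius d: S = 1.87×10^27/(4π·1.99×10^12²) = 37.59 W m^-2.
OLR = S(1−α)/4 = 3.383 W m^-2; the top layer radiates at T_e = 87.89 K.
Need (N+1)T_e⁴ ≥ T_s⁴, i.e. N+1 ≥ (106/87.89)⁴ = 2.116.
The minimum whole number is N = 2.

2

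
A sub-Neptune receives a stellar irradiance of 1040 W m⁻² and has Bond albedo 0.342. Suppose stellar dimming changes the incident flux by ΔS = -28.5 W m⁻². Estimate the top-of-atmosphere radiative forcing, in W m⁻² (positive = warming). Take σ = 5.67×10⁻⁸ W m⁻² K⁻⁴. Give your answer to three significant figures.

-4.69 W m⁻²

TOA radiative forcing: ΔF = (1−α)ΔS/4 = 0.658·(-28.5)/4 = -4.688 W m⁻².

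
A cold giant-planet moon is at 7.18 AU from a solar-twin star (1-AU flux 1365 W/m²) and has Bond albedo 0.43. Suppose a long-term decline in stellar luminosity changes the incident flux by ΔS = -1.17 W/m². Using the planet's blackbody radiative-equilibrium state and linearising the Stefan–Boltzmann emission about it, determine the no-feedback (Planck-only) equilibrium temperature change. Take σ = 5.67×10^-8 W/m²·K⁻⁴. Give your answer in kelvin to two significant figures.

-1.0 K

By the inverse-square law, S = 1365/7.18² = 26.48 W/m².
Reference equilibrium: T_e = [S(1−α)/(4σ)]^(1/4) = 90.32 K.
Only a fraction (1−α) is absorbed and it's spread over 4πR², so ΔF = (1−α)ΔS/4 = -0.1667 W/m².
Planck response: λ_P = 4σT_e³ = 4·5.67×10⁻⁸·(90.32)³ = 0.1671 W/m²/K.
ΔT₀ = ΔF/λ_P = -0.1667/0.1671 = -0.998 K.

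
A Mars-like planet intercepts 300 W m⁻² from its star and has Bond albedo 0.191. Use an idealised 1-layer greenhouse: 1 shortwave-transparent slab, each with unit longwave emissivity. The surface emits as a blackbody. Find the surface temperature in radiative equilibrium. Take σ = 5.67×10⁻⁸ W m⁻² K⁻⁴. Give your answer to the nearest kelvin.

OLR = S(1−α)/4 = 60.67 W m⁻²; the top layer radiates at T_e = 180.9 K.
Layer-by-layer balance gives σT_s⁴ = (N+1)σT_e⁴, so T_s = 2^¼·180.9 = 215.1 K.

215 kelvin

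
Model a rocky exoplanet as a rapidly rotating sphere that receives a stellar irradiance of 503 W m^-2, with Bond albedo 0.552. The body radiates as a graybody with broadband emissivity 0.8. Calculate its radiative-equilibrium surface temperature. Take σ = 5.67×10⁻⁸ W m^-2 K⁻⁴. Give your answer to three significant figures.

The planet absorbs (1−α)S over its disc πR² and re-emits over 4πR², so the mean absorbed flux is (1−0.552)·503.0/4 = 56.34 W m^-2.
Equating to εσT⁴ with ε = 0.8: T = (56.34/0.8σ)^(1/4) = 187.7 K.

188 K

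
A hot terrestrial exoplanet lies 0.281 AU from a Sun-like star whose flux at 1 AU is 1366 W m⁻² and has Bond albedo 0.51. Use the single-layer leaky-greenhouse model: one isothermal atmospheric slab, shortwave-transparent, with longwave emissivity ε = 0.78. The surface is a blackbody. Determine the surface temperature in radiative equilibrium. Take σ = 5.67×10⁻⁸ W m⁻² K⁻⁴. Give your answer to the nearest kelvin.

498 kelvin

By the inverse-square law, S = 1366/0.281² = 17300 W m⁻².
The planet radiates to space at T_e = [S(1−α)/(4σ)]^(1/4) = 439.7 K.
Surface balance with a leaky layer gives σT_s⁴ = σT_e⁴·2/(2−ε), so T_s = T_e·[2/(2−0.78)]^(1/4) = 497.5 K.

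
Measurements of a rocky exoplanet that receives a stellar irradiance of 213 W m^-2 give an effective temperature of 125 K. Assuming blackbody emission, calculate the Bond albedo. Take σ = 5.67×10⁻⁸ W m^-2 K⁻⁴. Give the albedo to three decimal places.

0.740

From σT⁴ = S(1−α)/4 we invert for α: 1−α = 4σT⁴/S.
σT⁴ = 13.84 W m^-2, so 4σT⁴ = 55.37 W m^-2.
Hence α = 1 − 55.37/213.0 = 0.7400.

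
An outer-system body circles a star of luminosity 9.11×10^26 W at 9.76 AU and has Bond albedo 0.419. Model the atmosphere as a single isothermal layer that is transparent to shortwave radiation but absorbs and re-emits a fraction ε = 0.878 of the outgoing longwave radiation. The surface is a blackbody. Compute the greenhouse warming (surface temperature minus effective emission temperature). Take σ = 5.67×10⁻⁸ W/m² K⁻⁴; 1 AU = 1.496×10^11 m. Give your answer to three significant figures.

15.0 K

Orbital distance: d = 9.76 AU = 1.460×10^12 m.
S = L/(4πd²) = 34.01 W/m².
At the top of the atmosphere, σT_e⁴ = S(1−α)/4 = 4.939 W/m², giving T_e = 96.61 K.
Surface balance with a leaky layer gives σT_s⁴ = σT_e⁴·2/(2−ε), so T_s = T_e·[2/(2−0.878)]^(1/4) = 111.6 K.
Greenhouse warming: T_s − T_e = 15.02 K.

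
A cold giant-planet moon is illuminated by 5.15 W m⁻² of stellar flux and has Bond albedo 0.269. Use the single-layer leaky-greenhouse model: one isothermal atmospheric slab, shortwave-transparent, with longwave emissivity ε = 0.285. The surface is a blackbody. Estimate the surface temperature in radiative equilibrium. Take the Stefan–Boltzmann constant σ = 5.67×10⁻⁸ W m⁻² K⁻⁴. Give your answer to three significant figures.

Effective emission temperature (TOA balance): σT_e⁴ = S(1−α)/4 = 0.9412 W m⁻² → T_e = 63.83 K.
Surface balance with a leaky layer gives σT_s⁴ = σT_e⁴·2/(2−ε), so T_s = T_e·[2/(2−0.285)]^(1/4) = 66.33 K.

66.3 kelvin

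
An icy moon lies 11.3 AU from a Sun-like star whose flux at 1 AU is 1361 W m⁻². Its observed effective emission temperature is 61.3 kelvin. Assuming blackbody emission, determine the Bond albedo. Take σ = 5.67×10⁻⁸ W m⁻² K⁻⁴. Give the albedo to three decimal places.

Flux at the orbit: S = 1361/(11.3)² = 10.66 W m⁻².
Energy balance: S(1−α)/4 = σT⁴, so 1−α = 4σT⁴/S.
σT⁴ = 0.8006 W m⁻², so 4σT⁴ = 3.202 W m⁻².
Hence α = 1 − 3.202/10.66 = 0.6995.

0.700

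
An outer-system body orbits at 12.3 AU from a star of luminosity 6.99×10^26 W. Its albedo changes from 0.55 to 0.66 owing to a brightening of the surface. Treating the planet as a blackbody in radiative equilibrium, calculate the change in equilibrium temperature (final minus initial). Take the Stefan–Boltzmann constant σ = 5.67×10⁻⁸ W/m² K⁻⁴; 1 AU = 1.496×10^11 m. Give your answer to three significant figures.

d = 12.3 × 1.496×10^11 m = 1.840×10^12 m.
S = L/(4πd²) = 16.43 W/m².
With α = 0.55, T₁ = 75.56 K.
With α = 0.66, T₂ = 70.45 K.
Change: 70.45 − 75.56 = -5.114 K.

-5.11 kelvin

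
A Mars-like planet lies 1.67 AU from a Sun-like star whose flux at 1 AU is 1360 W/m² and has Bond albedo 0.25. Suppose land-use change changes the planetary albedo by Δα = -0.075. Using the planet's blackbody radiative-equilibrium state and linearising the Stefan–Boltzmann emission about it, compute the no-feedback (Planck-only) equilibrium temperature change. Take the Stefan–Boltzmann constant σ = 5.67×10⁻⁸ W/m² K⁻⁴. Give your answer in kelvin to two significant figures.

Irradiance scales as 1/d², so S = 1360 W/m² × (1/1.67)² = 487.6 W/m².
The baseline emission temperature is T_e = 200.4 K.
TOA radiative forcing: ΔF = −S·Δα/4 = −487.6·(-0.075)/4 = 9.143 W/m².
The Planck feedback parameter is 4σT_e³ = 1.825 W/m²/K.
So ΔT₀ = 9.143/1.825 = 5.01 K.

5.0 kelvin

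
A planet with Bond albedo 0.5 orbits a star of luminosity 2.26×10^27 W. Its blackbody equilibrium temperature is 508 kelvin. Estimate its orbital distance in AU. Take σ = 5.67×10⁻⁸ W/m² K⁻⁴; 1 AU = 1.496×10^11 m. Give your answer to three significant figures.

0.516 AU

The flux needed for this T is 4σT⁴/(1−0.5) = 30210 W/m².
Then d = [L/(4πS)]^(1/2) = 7.716×10^10 m, i.e. 0.5158 AU.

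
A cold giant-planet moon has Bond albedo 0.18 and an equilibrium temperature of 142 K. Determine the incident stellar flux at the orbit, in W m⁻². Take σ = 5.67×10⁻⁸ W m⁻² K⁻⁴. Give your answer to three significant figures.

From S(1−α)/4 = σT⁴: S = 4σT⁴/(1−α).
The emitted flux is σT⁴ = 23.05 W m⁻².
So S = 4×23.05/(1−0.18) = 112.5 W m⁻².

112 W m⁻²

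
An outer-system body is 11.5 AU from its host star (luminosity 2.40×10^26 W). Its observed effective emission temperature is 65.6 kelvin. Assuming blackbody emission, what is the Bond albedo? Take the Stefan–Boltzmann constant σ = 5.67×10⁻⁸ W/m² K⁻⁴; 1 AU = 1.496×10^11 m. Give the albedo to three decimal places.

0.349

Orbital distance: d = 11.5 AU = 1.720×10^12 m.
Flux at the orbit: S = L/(4πd²) = 2.40×10^26/(4π·(1.72×10^12)²) = 6.453 W/m².
Energy balance: S(1−α)/4 = σT⁴, so 1−α = 4σT⁴/S.
σT⁴ = 1.050 W/m², so 4σT⁴ = 4.200 W/m².
Hence α = 1 − 4.200/6.453 = 0.3491.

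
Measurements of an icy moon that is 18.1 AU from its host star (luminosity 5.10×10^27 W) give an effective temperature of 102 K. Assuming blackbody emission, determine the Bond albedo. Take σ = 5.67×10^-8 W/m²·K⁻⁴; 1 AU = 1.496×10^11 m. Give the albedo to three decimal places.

d = 18.1 × 1.496×10^11 m = 2.708×10^12 m.
Spreading L over a sphere of radius d: S = 5.10×10^27/(4π·2.71×10^12²) = 55.35 W/m².
Rearranging the radiative balance, α = 1 − 4σT⁴/S.
σT⁴ = 6.137 W/m², so 4σT⁴ = 24.55 W/m².
Hence α = 1 − 24.55/55.35 = 0.5565.

0.556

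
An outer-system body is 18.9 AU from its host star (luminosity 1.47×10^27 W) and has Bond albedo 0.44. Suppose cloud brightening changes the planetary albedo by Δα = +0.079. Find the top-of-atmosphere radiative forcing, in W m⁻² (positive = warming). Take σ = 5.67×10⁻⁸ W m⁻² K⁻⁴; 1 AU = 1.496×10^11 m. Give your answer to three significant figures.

Orbital distance: d = 18.9 AU = 2.827×10^12 m.
S = L/(4πd²) = 14.63 W m⁻².
TOA radiative forcing: ΔF = −S·Δα/4 = −14.63·(+0.079)/4 = -0.2890 W m⁻².

-0.289 W m⁻²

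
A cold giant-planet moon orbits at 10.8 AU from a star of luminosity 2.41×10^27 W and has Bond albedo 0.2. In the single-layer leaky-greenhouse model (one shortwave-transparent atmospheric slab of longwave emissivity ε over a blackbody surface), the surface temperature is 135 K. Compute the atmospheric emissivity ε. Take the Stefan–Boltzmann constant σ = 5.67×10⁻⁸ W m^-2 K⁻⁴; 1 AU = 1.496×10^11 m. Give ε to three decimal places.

Orbital distance: d = 10.8 AU = 1.616×10^12 m.
Spreading L over a sphere of radius d: S = 2.41×10^27/(4π·1.62×10^12²) = 73.47 W m^-2.
TOA balance gives T_e = 126.9 K.
T_s⁴ = T_e⁴·2/(2−ε) → ε = 2 − 2(T_e/T_s)⁴ = 2 − 2·(126.9/135)⁴ = 0.4396.

0.440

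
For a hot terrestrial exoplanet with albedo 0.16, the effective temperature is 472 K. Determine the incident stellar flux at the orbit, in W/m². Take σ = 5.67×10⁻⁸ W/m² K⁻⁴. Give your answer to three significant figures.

Invert the energy balance for S: S = 4σT⁴/(1−α).
The emitted flux is σT⁴ = 2814 W/m².
S = 4·2814/0.84 = 13400 W/m².

13400 W/m²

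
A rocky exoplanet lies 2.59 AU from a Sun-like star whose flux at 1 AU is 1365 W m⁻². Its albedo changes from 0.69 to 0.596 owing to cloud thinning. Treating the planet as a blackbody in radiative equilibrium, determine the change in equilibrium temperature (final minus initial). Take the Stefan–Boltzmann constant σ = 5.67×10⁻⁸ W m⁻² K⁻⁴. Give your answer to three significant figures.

8.84 K

Flux at the orbit: S = 1365/(2.59)² = 203.5 W m⁻².
Initial: T₁ = [S(1−0.69)/(4σ)]^(1/4) = 129.1 K.
With α = 0.596, T₂ = 138.0 K.
Change: 138.0 − 129.1 = 8.840 K.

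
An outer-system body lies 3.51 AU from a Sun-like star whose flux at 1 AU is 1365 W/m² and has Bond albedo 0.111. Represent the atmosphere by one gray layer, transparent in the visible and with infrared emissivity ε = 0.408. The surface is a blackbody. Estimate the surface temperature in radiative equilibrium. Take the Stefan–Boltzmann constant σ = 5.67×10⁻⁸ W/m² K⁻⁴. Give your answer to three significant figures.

153 kelvin

By the inverse-square law, S = 1365/3.51² = 110.8 W/m².
The planet radiates to space at T_e = [S(1−α)/(4σ)]^(1/4) = 144.4 K.
For a single slab of emissivity ε, T_s⁴ = 2T_e⁴/(2−ε); thus T_s = 144.4·(1.256)^(1/4) = 152.8 K.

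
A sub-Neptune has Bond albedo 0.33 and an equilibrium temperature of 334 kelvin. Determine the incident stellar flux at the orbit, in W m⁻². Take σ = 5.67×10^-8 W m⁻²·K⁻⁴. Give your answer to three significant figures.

4210 W m⁻²

Invert the energy balance for S: S = 4σT⁴/(1−α).
σT⁴ = 5.67×10⁻⁸·(334)⁴ = 705.6 W m⁻².
So S = 4×705.6/(1−0.33) = 4213 W m⁻².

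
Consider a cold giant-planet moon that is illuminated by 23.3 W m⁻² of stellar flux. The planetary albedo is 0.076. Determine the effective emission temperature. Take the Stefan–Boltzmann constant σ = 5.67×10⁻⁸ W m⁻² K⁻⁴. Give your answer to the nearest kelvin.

99 K

Absorbed flux (global mean): S(1−α)/4 = 23.30·0.924/4 = 5.382 W m⁻².
Balancing against σT⁴: T = (5.382/5.67×10⁻⁸)^(1/4) = 98.71 K.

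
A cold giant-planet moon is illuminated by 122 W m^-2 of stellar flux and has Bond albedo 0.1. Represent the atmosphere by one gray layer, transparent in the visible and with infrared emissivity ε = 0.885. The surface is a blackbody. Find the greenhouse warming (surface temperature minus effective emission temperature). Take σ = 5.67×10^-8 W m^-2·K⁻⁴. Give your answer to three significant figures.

Effective emission temperature (TOA balance): σT_e⁴ = S(1−α)/4 = 27.45 W m^-2 → T_e = 148.3 K.
The surface balance (absorbed SW + ε·downward IR = σT_s⁴) with T_a⁴ = T_s⁴/2 reduces to T_s = T_e·[2/(2−ε)]^¼ = 171.7 K.
T_s − T_e = 171.7 − 148.3 = 23.33 K.

23.3 K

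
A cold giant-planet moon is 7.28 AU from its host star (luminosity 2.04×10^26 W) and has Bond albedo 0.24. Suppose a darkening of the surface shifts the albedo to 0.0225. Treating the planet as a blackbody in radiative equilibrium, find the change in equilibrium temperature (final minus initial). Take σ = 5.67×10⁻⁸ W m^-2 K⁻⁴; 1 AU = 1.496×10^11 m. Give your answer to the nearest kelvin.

5 K

Orbital distance: d = 7.28 AU = 1.089×10^12 m.
Flux at the orbit: S = L/(4πd²) = 2.04×10^26/(4π·(1.09×10^12)²) = 13.69 W m^-2.
With α = 0.24, T₁ = 82.29 K.
With α = 0.0225, T₂ = 87.64 K.
Change: 87.64 − 82.29 = 5.344 K.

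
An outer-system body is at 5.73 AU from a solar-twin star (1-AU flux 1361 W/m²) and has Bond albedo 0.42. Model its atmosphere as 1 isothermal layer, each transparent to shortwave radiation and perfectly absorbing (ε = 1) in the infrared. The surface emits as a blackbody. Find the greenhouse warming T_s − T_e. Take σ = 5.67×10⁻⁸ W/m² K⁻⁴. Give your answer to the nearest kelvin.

19 K

Flux at the orbit: S = 1361/(5.73)² = 41.45 W/m².
OLR = S(1−α)/4 = 6.011 W/m²; the top layer radiates at T_e = 101.5 K.
Surface: T_s = (2)^¼·T_e = 120.7 K.
So the greenhouse effect raises the surface by 120.7 − 101.5 = 19.20 K.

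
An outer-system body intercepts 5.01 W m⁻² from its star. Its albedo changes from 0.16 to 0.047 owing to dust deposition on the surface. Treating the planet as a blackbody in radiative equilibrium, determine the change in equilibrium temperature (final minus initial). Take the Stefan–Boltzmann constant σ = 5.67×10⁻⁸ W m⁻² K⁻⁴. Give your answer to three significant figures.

Before: T₁ = [5.010·0.84/(4σ)]^(1/4) = 65.63 K.
Final:   T₂ = [S(1−0.047)/(4σ)]^(1/4) = 67.74 K.
ΔT = T₂ − T₁ = 2.104 K.

2.10 K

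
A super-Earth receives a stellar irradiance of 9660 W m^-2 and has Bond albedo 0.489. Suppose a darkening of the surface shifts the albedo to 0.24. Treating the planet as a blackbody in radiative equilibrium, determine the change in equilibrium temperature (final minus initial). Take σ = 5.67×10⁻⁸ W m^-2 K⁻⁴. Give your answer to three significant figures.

With α = 0.489, T₁ = 384.1 K.
After:  T₂ = [9660·0.76/(4σ)]^(1/4) = 424.2 K.
Change: 424.2 − 384.1 = 40.07 K.

40.1 kelvin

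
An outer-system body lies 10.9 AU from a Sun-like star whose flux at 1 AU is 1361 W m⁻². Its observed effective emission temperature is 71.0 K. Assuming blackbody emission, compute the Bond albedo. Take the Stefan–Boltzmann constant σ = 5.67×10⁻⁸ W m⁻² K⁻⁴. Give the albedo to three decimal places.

0.497

By the inverse-square law, S = 1361/10.9² = 11.46 W m⁻².
Rearranging the radiative balance, α = 1 − 4σT⁴/S.
4σT⁴ = 4·5.67×10⁻⁸·(71.0)⁴ = 5.763 W m⁻².
Hence α = 1 − 5.763/11.46 = 0.4969.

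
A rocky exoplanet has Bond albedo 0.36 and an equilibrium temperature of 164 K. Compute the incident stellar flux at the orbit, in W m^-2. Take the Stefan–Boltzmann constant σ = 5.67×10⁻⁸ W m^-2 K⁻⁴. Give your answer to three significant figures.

256 W m^-2

Invert the energy balance for S: S = 4σT⁴/(1−α).
The emitted flux is σT⁴ = 41.02 W m^-2.
S = 4·41.02/0.64 = 256.4 W m^-2.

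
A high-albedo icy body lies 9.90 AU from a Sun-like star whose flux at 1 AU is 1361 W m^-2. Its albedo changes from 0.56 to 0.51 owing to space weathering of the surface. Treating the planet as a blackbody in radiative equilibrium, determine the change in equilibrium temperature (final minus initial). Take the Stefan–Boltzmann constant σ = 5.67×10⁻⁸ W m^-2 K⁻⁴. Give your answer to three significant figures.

1.96 kelvin

Irradiance scales as 1/d², so S = 1361 W m^-2 × (1/9.90)² = 13.89 W m^-2.
With α = 0.56, T₁ = 72.04 K.
With α = 0.51, T₂ = 74.01 K.
Change: 74.01 − 72.04 = 1.965 K.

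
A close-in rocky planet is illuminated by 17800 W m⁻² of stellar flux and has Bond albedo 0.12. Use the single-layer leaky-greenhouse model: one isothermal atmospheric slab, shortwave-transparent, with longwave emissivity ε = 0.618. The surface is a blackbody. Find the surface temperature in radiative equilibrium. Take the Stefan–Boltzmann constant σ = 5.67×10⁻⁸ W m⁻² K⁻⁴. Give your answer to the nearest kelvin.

562 kelvin

The planet radiates to space at T_e = [S(1−α)/(4σ)]^(1/4) = 512.6 K.
The surface balance (absorbed SW + ε·downward IR = σT_s⁴) with T_a⁴ = T_s⁴/2 reduces to T_s = T_e·[2/(2−ε)]^¼ = 562.3 K.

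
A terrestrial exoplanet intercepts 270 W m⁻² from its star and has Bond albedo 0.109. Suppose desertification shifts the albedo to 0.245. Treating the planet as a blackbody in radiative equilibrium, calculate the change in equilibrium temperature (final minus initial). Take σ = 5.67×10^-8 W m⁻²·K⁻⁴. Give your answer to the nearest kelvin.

-7 K

Initial: T₁ = [S(1−0.109)/(4σ)]^(1/4) = 180.5 K.
With α = 0.245, T₂ = 173.1 K.
ΔT = T₂ − T₁ = -7.320 K.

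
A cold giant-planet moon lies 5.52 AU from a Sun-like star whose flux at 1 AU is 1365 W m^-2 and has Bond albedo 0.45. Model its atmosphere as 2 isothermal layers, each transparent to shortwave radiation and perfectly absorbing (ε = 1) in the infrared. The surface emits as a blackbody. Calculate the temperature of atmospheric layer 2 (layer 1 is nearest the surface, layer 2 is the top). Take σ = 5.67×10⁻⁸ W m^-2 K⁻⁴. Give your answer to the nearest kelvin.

102 K

Flux at the orbit: S = 1365/(5.52)² = 44.80 W m^-2.
Top-of-atmosphere balance: σT_e⁴ = S(1−α)/4 = 6.160 W m^-2 → T_e = 102.1 K.
In the N-layer model, layer k (counted from the surface) has T_k = (N+1−k)^(1/4)·T_e.
With k = 2: T_2 = (2+1−2)^¼·102.1 K = 102.1 K.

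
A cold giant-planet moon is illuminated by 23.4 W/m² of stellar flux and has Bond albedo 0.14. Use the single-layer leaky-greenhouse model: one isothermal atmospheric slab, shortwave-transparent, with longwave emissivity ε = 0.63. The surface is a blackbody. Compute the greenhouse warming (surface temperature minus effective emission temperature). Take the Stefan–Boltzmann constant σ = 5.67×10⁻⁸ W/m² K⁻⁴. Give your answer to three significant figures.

9.63 kelvin

Effective emission temperature (TOA balance): σT_e⁴ = S(1−α)/4 = 5.031 W/m² → T_e = 97.05 K.
For a single slab of emissivity ε, T_s⁴ = 2T_e⁴/(2−ε); thus T_s = 97.05·(1.46)^(1/4) = 106.7 K.
T_s − T_e = 106.7 − 97.05 = 9.628 K.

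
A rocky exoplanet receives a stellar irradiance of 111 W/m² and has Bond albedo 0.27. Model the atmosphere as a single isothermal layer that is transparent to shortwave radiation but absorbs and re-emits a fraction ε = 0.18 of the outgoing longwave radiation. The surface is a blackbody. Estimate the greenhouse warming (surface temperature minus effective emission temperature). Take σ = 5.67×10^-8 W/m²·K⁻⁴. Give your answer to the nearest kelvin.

3 kelvin

The planet radiates to space at T_e = [S(1−α)/(4σ)]^(1/4) = 137.5 K.
For a single slab of emissivity ε, T_s⁴ = 2T_e⁴/(2−ε); thus T_s = 137.5·(1.099)^(1/4) = 140.8 K.
The atmosphere warms the surface by 3.280 K.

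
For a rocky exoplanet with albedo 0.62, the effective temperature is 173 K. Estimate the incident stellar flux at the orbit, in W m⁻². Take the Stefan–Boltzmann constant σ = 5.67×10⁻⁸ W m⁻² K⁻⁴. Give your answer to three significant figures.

Invert the energy balance for S: S = 4σT⁴/(1−α).
σT⁴ = 5.67×10⁻⁸·(173)⁴ = 50.79 W m⁻².
S = 4·50.79/0.38 = 534.6 W m⁻².

535 W m⁻²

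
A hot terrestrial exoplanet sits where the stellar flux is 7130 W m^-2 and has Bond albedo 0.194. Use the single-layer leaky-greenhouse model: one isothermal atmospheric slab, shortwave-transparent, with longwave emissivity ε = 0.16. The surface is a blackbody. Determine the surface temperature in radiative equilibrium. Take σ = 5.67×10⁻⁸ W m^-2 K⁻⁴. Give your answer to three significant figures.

Effective emission temperature (TOA balance): σT_e⁴ = S(1−α)/4 = 1437 W m^-2 → T_e = 399.0 K.
Surface balance with a leaky layer gives σT_s⁴ = σT_e⁴·2/(2−ε), so T_s = T_e·[2/(2−0.16)]^(1/4) = 407.4 K.

407 K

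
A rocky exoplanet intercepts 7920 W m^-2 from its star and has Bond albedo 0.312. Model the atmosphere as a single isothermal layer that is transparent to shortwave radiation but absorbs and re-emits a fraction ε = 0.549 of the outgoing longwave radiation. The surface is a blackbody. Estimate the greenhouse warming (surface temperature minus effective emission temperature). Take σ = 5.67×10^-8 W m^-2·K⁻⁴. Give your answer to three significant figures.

Effective emission temperature (TOA balance): σT_e⁴ = S(1−α)/4 = 1362 W m^-2 → T_e = 393.7 K.
The surface balance (absorbed SW + ε·downward IR = σT_s⁴) with T_a⁴ = T_s⁴/2 reduces to T_s = T_e·[2/(2−ε)]^¼ = 426.6 K.
The atmosphere warms the surface by 32.89 K.

32.9 K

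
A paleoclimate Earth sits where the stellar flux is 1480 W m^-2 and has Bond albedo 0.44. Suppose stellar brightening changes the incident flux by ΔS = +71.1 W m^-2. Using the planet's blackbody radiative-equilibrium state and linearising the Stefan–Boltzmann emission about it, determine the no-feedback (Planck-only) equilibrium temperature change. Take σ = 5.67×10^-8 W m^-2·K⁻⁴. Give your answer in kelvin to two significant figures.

The baseline emission temperature is T_e = 245.9 K.
ΔF = Δ[S(1−α)]/4 = (1−0.44)·+71.1/4 = 9.954 W m^-2.
The Planck feedback parameter is 4σT_e³ = 3.371 W m^-2/K.
So ΔT₀ = 9.954/3.371 = 2.95 K.

3.0 K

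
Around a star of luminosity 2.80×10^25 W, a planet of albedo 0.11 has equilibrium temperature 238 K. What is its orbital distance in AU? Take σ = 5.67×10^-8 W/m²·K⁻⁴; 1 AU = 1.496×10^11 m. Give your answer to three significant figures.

Required flux: S = 4σT⁴/(1−α) = 817.6 W/m².
S = L/(4πd²) → d = √(L/4πS) = √(2.80×10^25/(4π·817.6)) = 5.220×10^10 m = 0.3489 AU.

0.349 AU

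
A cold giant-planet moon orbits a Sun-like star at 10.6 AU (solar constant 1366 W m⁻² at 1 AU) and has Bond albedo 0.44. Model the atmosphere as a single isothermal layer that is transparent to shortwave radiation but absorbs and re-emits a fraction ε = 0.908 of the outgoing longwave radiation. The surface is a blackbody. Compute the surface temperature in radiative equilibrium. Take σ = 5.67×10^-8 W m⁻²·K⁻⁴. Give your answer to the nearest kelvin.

By the inverse-square law, S = 1366/10.6² = 12.16 W m⁻².
At the top of the atmosphere, σT_e⁴ = S(1−α)/4 = 1.702 W m⁻², giving T_e = 74.02 K.
The surface balance (absorbed SW + ε·downward IR = σT_s⁴) with T_a⁴ = T_s⁴/2 reduces to T_s = T_e·[2/(2−ε)]^¼ = 86.11 K.

86 K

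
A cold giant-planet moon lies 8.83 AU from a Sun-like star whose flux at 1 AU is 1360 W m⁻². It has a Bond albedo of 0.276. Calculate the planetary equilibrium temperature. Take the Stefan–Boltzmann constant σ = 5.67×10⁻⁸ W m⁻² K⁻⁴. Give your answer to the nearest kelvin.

86 K

Flux at the orbit: S = 1360/(8.83)² = 17.44 W m⁻².
Absorbed flux (global mean): S(1−α)/4 = 17.44·0.724/4 = 3.157 W m⁻².
Balancing against σT⁴: T = (3.157/5.67×10⁻⁸)^(1/4) = 86.38 K.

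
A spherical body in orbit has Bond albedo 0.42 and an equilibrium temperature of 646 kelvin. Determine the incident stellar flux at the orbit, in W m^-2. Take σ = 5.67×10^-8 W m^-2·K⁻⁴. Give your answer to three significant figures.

68100 W m^-2

Invert the energy balance for S: S = 4σT⁴/(1−α).
σT⁴ = 5.67×10⁻⁸·(646)⁴ = 9874 W m^-2.
So S = 4×9874/(1−0.42) = 68100 W m^-2.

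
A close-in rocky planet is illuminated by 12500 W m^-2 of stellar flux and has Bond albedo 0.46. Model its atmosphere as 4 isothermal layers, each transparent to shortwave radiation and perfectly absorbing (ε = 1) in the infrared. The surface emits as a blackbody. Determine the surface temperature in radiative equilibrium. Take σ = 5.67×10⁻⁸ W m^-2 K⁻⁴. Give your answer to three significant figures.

621 K

OLR = S(1−α)/4 = 1688 W m^-2; the top layer radiates at T_e = 415.4 K.
Layer-by-layer balance gives σT_s⁴ = (N+1)σT_e⁴, so T_s = 5^¼·415.4 = 621.1 K.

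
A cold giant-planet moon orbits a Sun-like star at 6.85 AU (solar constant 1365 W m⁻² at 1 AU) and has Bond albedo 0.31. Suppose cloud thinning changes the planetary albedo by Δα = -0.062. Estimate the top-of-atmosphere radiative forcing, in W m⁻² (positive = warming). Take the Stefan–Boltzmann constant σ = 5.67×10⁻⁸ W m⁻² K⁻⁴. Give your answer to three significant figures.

Irradiance scales as 1/d², so S = 1365 W m⁻² × (1/6.85)² = 29.09 W m⁻².
The change in absorbed flux is Δ[S(1−α)/4] = −SΔα/4 = 0.4509 W m⁻².

0.451 W m⁻²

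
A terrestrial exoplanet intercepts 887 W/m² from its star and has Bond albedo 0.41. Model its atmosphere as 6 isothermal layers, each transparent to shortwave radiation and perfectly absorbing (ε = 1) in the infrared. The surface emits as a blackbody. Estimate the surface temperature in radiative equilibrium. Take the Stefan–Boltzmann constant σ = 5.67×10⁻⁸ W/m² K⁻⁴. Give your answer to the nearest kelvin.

356 K

OLR = S(1−α)/4 = 130.8 W/m²; the top layer radiates at T_e = 219.2 K.
With N = 6 opaque layers, T_s = (N+1)^(1/4)·T_e = 7^(1/4)·219.2 = 356.5 K.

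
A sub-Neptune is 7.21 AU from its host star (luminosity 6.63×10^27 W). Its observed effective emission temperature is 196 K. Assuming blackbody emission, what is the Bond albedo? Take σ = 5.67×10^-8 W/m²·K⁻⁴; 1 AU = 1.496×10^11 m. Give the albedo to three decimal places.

Orbital distance: d = 7.21 AU = 1.079×10^12 m.
S = L/(4πd²) = 453.5 W/m².
Rearranging the radiative balance, α = 1 − 4σT⁴/S.
σT⁴ = 83.68 W/m², so 4σT⁴ = 334.7 W/m².
Hence α = 1 − 334.7/453.5 = 0.2619.

0.262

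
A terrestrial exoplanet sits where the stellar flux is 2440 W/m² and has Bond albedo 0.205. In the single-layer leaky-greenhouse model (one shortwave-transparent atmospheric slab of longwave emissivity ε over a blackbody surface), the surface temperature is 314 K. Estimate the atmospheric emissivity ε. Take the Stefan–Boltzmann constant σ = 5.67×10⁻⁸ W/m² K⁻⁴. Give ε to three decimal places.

TOA balance gives T_e = 304.1 K.
Since (2−ε)/2 = (T_e/T_s)⁴ = 0.8798, ε = 0.2404.

0.240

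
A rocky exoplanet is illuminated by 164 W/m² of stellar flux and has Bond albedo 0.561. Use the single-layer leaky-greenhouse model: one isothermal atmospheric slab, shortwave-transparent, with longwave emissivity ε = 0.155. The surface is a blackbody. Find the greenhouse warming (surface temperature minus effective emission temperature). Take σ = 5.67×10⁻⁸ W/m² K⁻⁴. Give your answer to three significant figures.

2.72 kelvin

Effective emission temperature (TOA balance): σT_e⁴ = S(1−α)/4 = 18.00 W/m² → T_e = 133.5 K.
The surface balance (absorbed SW + ε·downward IR = σT_s⁴) with T_a⁴ = T_s⁴/2 reduces to T_s = T_e·[2/(2−ε)]^¼ = 136.2 K.
T_s − T_e = 136.2 − 133.5 = 2.719 K.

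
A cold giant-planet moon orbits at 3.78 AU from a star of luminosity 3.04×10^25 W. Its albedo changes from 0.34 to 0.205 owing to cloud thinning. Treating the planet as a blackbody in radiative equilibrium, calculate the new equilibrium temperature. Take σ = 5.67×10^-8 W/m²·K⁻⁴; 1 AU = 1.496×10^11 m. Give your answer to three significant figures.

71.8 kelvin

Orbital distance: d = 3.78 AU = 5.655×10^11 m.
Spreading L over a sphere of radius d: S = 3.04×10^25/(4π·5.65×10^11²) = 7.565 W/m².
With the new albedo, S(1−α₂)/4 = 1.504 W/m², so T₂ = 71.76 K.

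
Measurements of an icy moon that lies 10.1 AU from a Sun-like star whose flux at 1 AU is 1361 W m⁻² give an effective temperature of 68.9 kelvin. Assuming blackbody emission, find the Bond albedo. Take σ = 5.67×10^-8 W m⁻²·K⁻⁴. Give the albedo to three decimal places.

Irradiance scales as 1/d², so S = 1361 W m⁻² × (1/10.1)² = 13.34 W m⁻².
From σT⁴ = S(1−α)/4 we invert for α: 1−α = 4σT⁴/S.
σT⁴ = 1.278 W m⁻², so 4σT⁴ = 5.111 W m⁻².
Hence α = 1 − 5.111/13.34 = 0.6169.

0.617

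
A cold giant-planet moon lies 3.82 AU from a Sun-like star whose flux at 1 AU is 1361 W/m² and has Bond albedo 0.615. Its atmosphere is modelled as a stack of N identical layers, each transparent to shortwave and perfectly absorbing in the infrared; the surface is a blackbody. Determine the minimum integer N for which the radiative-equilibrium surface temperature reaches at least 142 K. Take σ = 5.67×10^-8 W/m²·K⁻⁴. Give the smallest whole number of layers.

2

Irradiance scales as 1/d², so S = 1361 W/m² × (1/3.82)² = 93.27 W/m².
The effective emission temperature is T_e = [S(1−α)/(4σ)]^¼ = 112.2 K.
T_s = (N+1)^(1/4)·T_e ≥ 142 K requires N+1 ≥ (T_s/T_e)⁴ = (142/112.2)⁴ = 2.568.
Rounding up, N = 2.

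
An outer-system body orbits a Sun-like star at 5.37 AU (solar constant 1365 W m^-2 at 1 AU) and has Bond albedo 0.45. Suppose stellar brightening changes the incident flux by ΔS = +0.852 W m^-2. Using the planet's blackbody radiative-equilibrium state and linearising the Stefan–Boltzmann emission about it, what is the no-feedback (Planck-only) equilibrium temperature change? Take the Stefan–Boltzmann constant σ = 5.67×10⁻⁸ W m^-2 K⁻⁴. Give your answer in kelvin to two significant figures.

0.47 kelvin

Irradiance scales as 1/d², so S = 1365 W m^-2 × (1/5.37)² = 47.34 W m^-2.
The baseline emission temperature is T_e = 103.5 K.
Only a fraction (1−α) is absorbed and it's spread over 4πR², so ΔF = (1−α)ΔS/4 = 0.1172 W m^-2.
The Planck feedback parameter is 4σT_e³ = 0.2515 W m^-2/K.
So ΔT₀ = 0.1172/0.2515 = 0.466 K.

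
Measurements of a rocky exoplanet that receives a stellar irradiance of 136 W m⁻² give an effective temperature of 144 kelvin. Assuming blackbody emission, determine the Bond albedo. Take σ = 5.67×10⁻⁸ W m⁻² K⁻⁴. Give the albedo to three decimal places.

0.283

Energy balance: S(1−α)/4 = σT⁴, so 1−α = 4σT⁴/S.
4σT⁴ = 4·5.67×10⁻⁸·(144)⁴ = 97.52 W m⁻².
1−α = 97.52/136.0 = 0.7171, so α = 0.2829.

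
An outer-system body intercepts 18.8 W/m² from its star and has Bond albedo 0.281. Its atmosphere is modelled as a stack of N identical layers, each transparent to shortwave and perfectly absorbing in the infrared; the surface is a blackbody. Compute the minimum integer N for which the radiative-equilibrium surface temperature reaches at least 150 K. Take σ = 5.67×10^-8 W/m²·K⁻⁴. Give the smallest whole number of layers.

OLR = S(1−α)/4 = 3.379 W/m²; the top layer radiates at T_e = 87.86 K.
T_s = (N+1)^(1/4)·T_e ≥ 150 K requires N+1 ≥ (T_s/T_e)⁴ = (150/87.86)⁴ = 8.494.
Rounding up, N = 8.

8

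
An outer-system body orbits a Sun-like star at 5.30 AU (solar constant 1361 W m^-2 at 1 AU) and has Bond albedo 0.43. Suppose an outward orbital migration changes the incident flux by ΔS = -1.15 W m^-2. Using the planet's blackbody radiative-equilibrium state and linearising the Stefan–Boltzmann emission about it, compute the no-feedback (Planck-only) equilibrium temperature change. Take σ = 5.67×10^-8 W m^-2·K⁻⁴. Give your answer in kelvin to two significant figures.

-0.62 K

Irradiance scales as 1/d², so S = 1361 W m^-2 × (1/5.30)² = 48.45 W m^-2.
Reference equilibrium: T_e = [S(1−α)/(4σ)]^(1/4) = 105.0 K.
ΔF = Δ[S(1−α)]/4 = (1−0.43)·-1.15/4 = -0.1639 W m^-2.
Planck response: λ_P = 4σT_e³ = 4·5.67×10⁻⁸·(105.0)³ = 0.2629 W m^-2/K.
So ΔT₀ = -0.1639/0.2629 = -0.623 K.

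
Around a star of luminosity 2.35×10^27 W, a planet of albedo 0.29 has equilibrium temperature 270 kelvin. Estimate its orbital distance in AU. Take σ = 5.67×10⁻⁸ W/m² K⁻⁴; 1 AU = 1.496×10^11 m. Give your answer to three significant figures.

2.22 AU

Required flux: S = 4σT⁴/(1−α) = 1698 W/m².
Then d = [L/(4πS)]^(1/2) = 3.319×10^11 m, i.e. 2.219 AU.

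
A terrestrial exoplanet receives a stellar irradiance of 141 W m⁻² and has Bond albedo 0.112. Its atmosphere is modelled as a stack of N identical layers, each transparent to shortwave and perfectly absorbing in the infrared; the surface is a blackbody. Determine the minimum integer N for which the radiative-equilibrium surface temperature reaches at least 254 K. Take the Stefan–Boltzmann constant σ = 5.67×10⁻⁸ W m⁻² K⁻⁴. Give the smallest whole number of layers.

OLR = S(1−α)/4 = 31.30 W m⁻²; the top layer radiates at T_e = 153.3 K.
Need (N+1)T_e⁴ ≥ T_s⁴, i.e. N+1 ≥ (254/153.3)⁴ = 7.540.
So N ≥ 6.540; the smallest integer is N = 7.

7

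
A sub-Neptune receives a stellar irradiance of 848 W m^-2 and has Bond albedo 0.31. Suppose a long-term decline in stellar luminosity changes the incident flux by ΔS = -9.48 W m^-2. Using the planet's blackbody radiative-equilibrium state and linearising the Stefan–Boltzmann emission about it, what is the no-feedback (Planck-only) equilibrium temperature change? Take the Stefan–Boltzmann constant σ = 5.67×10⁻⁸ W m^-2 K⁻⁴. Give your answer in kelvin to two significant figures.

Unperturbed T_e = [848.0·(1−0.31)/(4σ)]^¼ = 225.4 K.
TOA radiative forcing: ΔF = (1−α)ΔS/4 = 0.69·(-9.48)/4 = -1.635 W m^-2.
Linearising σT⁴ gives d(σT⁴)/dT = 4σT_e³ = 2.596 W m^-2 per K.
ΔT₀ = ΔF/λ_P = -1.635/2.596 = -0.630 K.

-0.63 K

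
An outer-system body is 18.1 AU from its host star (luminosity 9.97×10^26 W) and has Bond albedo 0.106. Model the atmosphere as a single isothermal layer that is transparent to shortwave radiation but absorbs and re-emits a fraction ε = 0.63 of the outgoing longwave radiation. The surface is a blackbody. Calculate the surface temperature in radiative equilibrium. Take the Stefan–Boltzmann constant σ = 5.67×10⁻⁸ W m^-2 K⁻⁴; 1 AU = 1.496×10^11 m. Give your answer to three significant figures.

Orbital distance: d = 18.1 AU = 2.708×10^12 m.
Flux at the orbit: S = L/(4πd²) = 9.97×10^26/(4π·(2.71×10^12)²) = 10.82 W m^-2.
Effective emission temperature (TOA balance): σT_e⁴ = S(1−α)/4 = 2.418 W m^-2 → T_e = 80.81 K.
Surface balance with a leaky layer gives σT_s⁴ = σT_e⁴·2/(2−ε), so T_s = T_e·[2/(2−0.63)]^(1/4) = 88.83 K.

88.8 kelvin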